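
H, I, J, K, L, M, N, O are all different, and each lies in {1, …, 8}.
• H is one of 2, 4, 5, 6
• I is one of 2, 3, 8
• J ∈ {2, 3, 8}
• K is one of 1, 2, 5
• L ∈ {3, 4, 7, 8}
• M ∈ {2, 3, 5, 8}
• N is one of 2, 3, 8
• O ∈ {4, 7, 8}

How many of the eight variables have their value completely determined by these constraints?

3

The 8 variables together cover exactly {1, 2, 3, 4, 5, 6, 7, 8} — 8 values for 8 variables — and 1 appears only in K's list, so K = 1.
Among the 7 still-open variables, 6 fits only H (and all 7 values in {2, 3, 4, 5, 6, 7, 8} must be used), so H = 6.
The 6 still-open variables draw from only 6 values {2, 3, 4, 5, 7, 8}, so each is used; only M can be 5, hence M = 5.
I, J, N share exactly the 3 values {2, 3, 8}; by pigeonhole those values go to them, so strike 2, 3, 8 from L, O.
Determined: H=6, K=1, M=5. The other variables each still have more than one consistent value. That makes 3.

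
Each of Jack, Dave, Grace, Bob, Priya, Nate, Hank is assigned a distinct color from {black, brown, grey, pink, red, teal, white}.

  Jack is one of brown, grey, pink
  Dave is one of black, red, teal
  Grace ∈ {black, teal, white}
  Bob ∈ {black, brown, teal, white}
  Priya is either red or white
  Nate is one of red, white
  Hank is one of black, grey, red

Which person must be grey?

The 7 variables draw from only 7 values {black, brown, grey, pink, red, teal, white}, so each is used; only Jack can be pink, hence Jack = pink.
The 6 still-open variables together cover exactly {black, brown, grey, red, teal, white} — 6 values for 6 variables — and brown appears only in Bob's list, so Bob = brown.
The 5 still-open variables draw from only 5 values {black, grey, red, teal, white}, so each is used; only Hank can be grey, hence Hank = grey.

Hank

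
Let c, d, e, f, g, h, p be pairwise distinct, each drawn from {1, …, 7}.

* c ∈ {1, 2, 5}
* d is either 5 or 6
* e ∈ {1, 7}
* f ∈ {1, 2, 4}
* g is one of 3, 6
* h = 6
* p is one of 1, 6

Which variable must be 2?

h has just one choice, so h = 6. Strike 6 from d, g, p.
That leaves p = 1. Eliminate 1 elsewhere: c, e, f.
d must be 5 (only option left). Eliminate 5 elsewhere: c.
So 2 goes to c.

c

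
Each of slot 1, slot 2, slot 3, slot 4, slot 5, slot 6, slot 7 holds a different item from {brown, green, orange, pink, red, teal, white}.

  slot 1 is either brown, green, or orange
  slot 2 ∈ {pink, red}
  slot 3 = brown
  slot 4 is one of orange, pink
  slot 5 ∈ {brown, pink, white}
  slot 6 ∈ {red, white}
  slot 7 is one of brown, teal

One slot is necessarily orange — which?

slot 4

slot 3's domain is down to {brown}, so slot 3 = brown. So slot 1, slot 5, slot 7 can't be brown.
slot 7 must be teal (only option left).
Among the 5 still-open variables, green fits only slot 1 (and all 5 values in {green, orange, pink, red, white} must be used), so slot 1 = green.
The 4 still-open variables together cover exactly {orange, pink, red, white} — 4 values for 4 variables — and orange appears only in slot 4's list, so slot 4 = orange.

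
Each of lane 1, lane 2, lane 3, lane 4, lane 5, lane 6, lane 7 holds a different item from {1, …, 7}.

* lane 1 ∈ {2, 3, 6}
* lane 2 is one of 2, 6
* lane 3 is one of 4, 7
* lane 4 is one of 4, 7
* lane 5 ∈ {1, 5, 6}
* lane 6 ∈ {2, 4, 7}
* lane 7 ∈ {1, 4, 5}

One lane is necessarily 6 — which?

lane 2

The 7 variables together cover exactly {1, 2, 3, 4, 5, 6, 7} — 7 values for 7 variables — and 3 appears only in lane 1's list, so lane 1 = 3.
The 2 variables lane 3 and lane 4 are confined to {4, 7}, which locks those values in; drop them from lane 6, lane 7.
That leaves lane 6 = 2. Remove 2 from lane 2.
So 6 goes to lane 2.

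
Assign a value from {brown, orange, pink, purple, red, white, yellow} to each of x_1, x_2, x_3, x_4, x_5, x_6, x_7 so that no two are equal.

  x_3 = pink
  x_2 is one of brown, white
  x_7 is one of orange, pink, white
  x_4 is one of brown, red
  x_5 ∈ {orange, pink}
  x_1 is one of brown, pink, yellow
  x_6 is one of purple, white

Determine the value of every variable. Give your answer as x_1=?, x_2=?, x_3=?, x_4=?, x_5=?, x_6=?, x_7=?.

x_3 has just one choice, so x_3 = pink. Strike pink from x_1, x_5, x_7.
x_5 has just one choice, so x_5 = orange. Eliminate orange elsewhere: x_7.
That leaves x_7 = white. Eliminate white elsewhere: x_2, x_6.
That leaves x_2 = brown. Remove brown from x_1, x_4.
x_4's domain is down to {red}, so x_4 = red.
x_6's domain is down to {purple}, so x_6 = purple.
That leaves x_1 = yellow.

x_1=yellow, x_2=brown, x_3=pink, x_4=red, x_5=orange, x_6=purple, x_7=white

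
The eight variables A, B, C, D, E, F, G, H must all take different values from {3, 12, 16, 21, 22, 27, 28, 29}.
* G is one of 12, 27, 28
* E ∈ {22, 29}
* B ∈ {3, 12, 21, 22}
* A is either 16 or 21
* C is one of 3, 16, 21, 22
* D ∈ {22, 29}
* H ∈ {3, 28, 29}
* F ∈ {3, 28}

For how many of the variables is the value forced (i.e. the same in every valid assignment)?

2

The 8 variables draw from only 8 values {3, 12, 16, 21, 22, 27, 28, 29}, so each is used; only G can be 27, hence G = 27.
Among the 7 still-open variables, 12 fits only B (and all 7 values in {3, 12, 16, 21, 22, 28, 29} must be used), so B = 12.
D and E share exactly the 2 values {22, 29}; by pigeonhole those values go to them, so strike 22, 29 from C, H.
F and H between them cover only {3, 28} — a naked pair. Remove those values from C.
Determined: B=12, G=27. The other variables each still have more than one consistent value. That makes 2.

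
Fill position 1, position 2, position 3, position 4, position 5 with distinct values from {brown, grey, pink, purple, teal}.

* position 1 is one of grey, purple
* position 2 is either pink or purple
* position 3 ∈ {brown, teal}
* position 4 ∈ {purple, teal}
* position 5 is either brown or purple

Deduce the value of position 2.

pink

The 5 variables together cover exactly {brown, grey, pink, purple, teal} — 5 values for 5 variables — and grey appears only in position 1's list, so position 1 = grey.
The 4 still-open variables together cover exactly {brown, pink, purple, teal} — 4 values for 4 variables — and pink appears only in position 2's list, so position 2 = pink.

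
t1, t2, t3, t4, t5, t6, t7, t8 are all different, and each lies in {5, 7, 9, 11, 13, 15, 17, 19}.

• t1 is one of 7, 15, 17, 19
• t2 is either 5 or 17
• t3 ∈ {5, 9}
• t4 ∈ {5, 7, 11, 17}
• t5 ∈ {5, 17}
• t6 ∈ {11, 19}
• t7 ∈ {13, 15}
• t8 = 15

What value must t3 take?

9

t8 has just one choice, so t8 = 15. Strike 15 from t1, t7.
t7 has just one choice, so t7 = 13.
The 6 still-open variables draw from only 6 values {5, 7, 9, 11, 17, 19}, so each is used; only t3 can be 9, hence t3 = 9.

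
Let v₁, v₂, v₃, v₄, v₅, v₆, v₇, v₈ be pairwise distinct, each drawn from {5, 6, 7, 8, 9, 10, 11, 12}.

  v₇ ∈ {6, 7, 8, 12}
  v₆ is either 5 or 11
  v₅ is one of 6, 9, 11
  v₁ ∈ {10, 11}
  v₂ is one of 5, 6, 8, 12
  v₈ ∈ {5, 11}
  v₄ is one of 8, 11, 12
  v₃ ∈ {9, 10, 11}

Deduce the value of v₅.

The 8 variables together cover exactly {5, 6, 7, 8, 9, 10, 11, 12} — 8 values for 8 variables — and 7 appears only in v₇'s list, so v₇ = 7.
v₆ and v₈ share exactly the 2 values {5, 11}; by pigeonhole those values go to them, so strike 5, 11 from v₁, v₂, v₃, v₄, v₅.
v₁ has just one choice, so v₁ = 10. Eliminate 10 elsewhere: v₃.
That leaves v₃ = 9. Eliminate 9 elsewhere: v₅.
So v₅ = 6.

6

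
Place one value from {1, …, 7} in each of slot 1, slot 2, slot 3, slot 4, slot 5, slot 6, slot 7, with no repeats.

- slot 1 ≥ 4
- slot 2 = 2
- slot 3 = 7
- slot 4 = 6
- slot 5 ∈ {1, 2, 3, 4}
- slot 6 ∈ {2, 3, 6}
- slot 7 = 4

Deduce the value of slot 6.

slot 2 has just one choice, so slot 2 = 2. So slot 5, slot 6 can't be 2.
That leaves slot 3 = 7. Strike 7 from slot 1.
slot 4 has just one choice, so slot 4 = 6. Eliminate 6 elsewhere: slot 1, slot 6.
So slot 6 = 3.

3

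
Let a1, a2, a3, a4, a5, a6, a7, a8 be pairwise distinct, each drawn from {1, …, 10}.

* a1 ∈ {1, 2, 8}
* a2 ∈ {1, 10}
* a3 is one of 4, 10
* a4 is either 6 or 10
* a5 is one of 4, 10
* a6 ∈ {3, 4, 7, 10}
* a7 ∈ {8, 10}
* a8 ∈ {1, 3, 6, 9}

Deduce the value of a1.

a3 and a5 share exactly the 2 values {4, 10}; by pigeonhole those values go to them, so strike 4, 10 from a2, a4, a6, a7.
That leaves a2 = 1. Strike 1 from a1, a8.
a4 must be 6 (only option left). Strike 6 from a8.
a7's domain is down to {8}, so a7 = 8. So a1 can't be 8.
So a1 = 2.

2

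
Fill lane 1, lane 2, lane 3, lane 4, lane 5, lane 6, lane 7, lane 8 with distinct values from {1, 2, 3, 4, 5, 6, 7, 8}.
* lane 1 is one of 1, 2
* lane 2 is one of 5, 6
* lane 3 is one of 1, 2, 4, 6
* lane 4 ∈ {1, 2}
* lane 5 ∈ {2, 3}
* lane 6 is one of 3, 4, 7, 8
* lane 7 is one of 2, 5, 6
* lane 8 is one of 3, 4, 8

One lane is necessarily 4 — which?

The 8 variables together cover exactly {1, 2, 3, 4, 5, 6, 7, 8} — 8 values for 8 variables — and 7 appears only in lane 6's list, so lane 6 = 7.
The 7 still-open variables draw from only 7 values {1, 2, 3, 4, 5, 6, 8}, so each is used; only lane 8 can be 8, hence lane 8 = 8.
Among the 6 still-open variables, 3 fits only lane 5 (and all 6 values in {1, 2, 3, 4, 5, 6} must be used), so lane 5 = 3.
Among the 5 still-open variables, 4 fits only lane 3 (and all 5 values in {1, 2, 4, 5, 6} must be used), so lane 3 = 4.

lane 3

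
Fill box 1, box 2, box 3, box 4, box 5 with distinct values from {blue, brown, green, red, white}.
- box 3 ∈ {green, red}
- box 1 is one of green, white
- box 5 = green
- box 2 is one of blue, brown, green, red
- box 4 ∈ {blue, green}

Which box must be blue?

box 4

box 5 has just one choice, so box 5 = green. Strike green from box 1, box 2, box 3, box 4.
So blue goes to box 4.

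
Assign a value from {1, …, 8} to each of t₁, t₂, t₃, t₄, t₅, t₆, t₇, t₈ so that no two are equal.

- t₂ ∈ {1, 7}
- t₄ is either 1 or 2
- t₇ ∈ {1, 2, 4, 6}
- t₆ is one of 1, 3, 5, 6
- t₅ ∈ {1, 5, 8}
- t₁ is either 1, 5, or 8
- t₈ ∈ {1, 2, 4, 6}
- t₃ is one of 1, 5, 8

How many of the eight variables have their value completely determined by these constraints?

3

The 8 variables draw from only 8 values {1, 2, 3, 4, 5, 6, 7, 8}, so each is used; only t₆ can be 3, hence t₆ = 3.
Among the 7 still-open variables, 7 fits only t₂ (and all 7 values in {1, 2, 4, 5, 6, 7, 8} must be used), so t₂ = 7.
t₁, t₃, t₅ between them cover only {1, 5, 8} — a naked triple. Remove those values from t₄, t₇, t₈.
t₄'s domain is down to {2}, so t₄ = 2. So t₇, t₈ can't be 2.
Determined: t₂=7, t₄=2, t₆=3. The other variables each still have more than one consistent value. That makes 3.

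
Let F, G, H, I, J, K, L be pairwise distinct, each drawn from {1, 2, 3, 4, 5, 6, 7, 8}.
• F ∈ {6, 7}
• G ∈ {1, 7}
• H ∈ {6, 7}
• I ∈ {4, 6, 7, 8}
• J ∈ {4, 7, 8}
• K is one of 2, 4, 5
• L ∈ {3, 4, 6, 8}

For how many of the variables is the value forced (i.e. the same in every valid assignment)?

2

F and H between them cover only {6, 7} — a naked pair. Remove those values from G, I, J, L.
G has just one choice, so G = 1.
I and J share exactly the 2 values {4, 8}; by pigeonhole those values go to them, so strike 4, 8 from K, L.
That leaves L = 3.
Determined: G=1, L=3. The other variables each still have more than one consistent value. That makes 2.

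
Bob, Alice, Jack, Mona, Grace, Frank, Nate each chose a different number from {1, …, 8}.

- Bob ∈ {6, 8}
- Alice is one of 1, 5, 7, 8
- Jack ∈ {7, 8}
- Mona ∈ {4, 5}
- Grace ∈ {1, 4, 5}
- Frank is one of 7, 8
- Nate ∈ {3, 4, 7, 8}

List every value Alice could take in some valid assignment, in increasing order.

Among the 7 variables, 3 fits only Nate (and all 7 values in {1, 3, 4, 5, 6, 7, 8} must be used), so Nate = 3.
The 6 still-open variables draw from only 6 values {1, 4, 5, 6, 7, 8}, so each is used; only Bob can be 6, hence Bob = 6.
The 2 variables Jack and Frank are confined to {7, 8}, which locks those values in; drop them from Alice.
No further eliminations apply; Alice can still be any of 1, 5.

1, 5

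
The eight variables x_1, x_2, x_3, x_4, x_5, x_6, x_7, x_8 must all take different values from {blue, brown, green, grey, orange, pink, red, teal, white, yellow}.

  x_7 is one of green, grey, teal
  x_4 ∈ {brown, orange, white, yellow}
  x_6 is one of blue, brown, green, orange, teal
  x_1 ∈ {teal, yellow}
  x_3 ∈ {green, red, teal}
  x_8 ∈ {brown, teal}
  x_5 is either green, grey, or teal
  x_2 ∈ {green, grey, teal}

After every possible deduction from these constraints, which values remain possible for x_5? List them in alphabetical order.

green, grey, teal

x_2, x_5, x_7 share exactly the 3 values {green, grey, teal}; by pigeonhole those values go to them, so strike green, grey, teal from x_1, x_3, x_6, x_8.
That leaves x_1 = yellow. So x_4 can't be yellow.
x_3 must be red (only option left).
x_8's domain is down to {brown}, so x_8 = brown. So x_4, x_6 can't be brown.
No further eliminations apply; x_5 can still be any of green, grey, teal.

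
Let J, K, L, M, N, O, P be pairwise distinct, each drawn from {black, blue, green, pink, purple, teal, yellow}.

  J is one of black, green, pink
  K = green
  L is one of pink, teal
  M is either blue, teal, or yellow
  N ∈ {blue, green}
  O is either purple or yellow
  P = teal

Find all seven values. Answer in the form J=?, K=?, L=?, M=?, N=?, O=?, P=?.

K must be green (only option left). So J, N can't be green.
N's domain is down to {blue}, so N = blue. So M can't be blue.
P has just one choice, so P = teal. So L, M can't be teal.
L has just one choice, so L = pink. Remove pink from J.
M must be yellow (only option left). So O can't be yellow.
O has just one choice, so O = purple.
J's domain is down to {black}, so J = black.

J=black, K=green, L=pink, M=yellow, N=blue, O=purple, P=teal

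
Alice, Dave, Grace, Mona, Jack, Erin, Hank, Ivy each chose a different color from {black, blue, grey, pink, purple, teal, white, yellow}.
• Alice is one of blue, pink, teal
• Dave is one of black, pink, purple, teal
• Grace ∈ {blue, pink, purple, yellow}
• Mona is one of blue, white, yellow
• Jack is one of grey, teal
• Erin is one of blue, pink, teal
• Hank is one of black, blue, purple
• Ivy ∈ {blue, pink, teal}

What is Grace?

Among the 8 variables, grey fits only Jack (and all 8 values in {black, blue, grey, pink, purple, teal, white, yellow} must be used), so Jack = grey.
Among the 7 still-open variables, white fits only Mona (and all 7 values in {black, blue, pink, purple, teal, white, yellow} must be used), so Mona = white.
Among the 6 still-open variables, yellow fits only Grace (and all 6 values in {black, blue, pink, purple, teal, yellow} must be used), so Grace = yellow.

yellow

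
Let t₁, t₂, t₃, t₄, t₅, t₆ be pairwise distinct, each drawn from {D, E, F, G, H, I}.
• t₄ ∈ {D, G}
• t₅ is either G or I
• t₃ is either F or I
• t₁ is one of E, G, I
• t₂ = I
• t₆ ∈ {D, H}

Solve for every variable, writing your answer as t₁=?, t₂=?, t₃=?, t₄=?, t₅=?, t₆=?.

t₂ must be I (only option left). Strike I from t₁, t₃, t₅.
t₃'s domain is down to {F}, so t₃ = F.
t₅'s domain is down to {G}, so t₅ = G. Eliminate G elsewhere: t₁, t₄.
t₁'s domain is down to {E}, so t₁ = E.
That leaves t₄ = D. So t₆ can't be D.
t₆'s domain is down to {H}, so t₆ = H.

t₁=E, t₂=I, t₃=F, t₄=D, t₅=G, t₆=H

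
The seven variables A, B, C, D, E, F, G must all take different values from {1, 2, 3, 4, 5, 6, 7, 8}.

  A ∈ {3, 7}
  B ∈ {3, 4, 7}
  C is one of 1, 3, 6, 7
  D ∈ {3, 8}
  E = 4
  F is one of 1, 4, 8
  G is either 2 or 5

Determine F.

1

E's domain is down to {4}, so E = 4. Strike 4 from B, F.
A and B between them cover only {3, 7} — a naked pair. Remove those values from C, D.
That leaves D = 8. Remove 8 from F.
So F = 1.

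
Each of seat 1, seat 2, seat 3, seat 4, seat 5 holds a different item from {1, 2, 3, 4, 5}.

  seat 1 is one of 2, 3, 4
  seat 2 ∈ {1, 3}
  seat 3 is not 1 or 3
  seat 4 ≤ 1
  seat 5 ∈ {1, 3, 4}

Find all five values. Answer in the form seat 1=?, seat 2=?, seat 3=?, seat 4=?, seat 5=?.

seat 4 must be 1 (only option left). Remove 1 from seat 2, seat 5.
That leaves seat 2 = 3. Remove 3 from seat 1, seat 5.
That leaves seat 5 = 4. Eliminate 4 elsewhere: seat 1, seat 3.
seat 1's domain is down to {2}, so seat 1 = 2. Strike 2 from seat 3.
seat 3 has just one choice, so seat 3 = 5.

seat 1=2, seat 2=3, seat 3=5, seat 4=1, seat 5=4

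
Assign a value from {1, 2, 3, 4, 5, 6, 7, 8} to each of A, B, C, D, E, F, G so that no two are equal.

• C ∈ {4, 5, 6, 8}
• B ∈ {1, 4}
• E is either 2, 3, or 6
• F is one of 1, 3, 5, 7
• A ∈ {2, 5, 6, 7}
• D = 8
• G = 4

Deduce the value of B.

D's domain is down to {8}, so D = 8. Eliminate 8 elsewhere: C.
G must be 4 (only option left). So B, C can't be 4.
So B = 1.

1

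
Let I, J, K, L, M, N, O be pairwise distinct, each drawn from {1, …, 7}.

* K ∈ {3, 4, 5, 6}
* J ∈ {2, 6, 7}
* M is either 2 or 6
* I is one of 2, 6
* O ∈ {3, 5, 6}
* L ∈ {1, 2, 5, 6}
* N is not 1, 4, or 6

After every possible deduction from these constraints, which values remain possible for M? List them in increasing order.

Among the 7 variables, 1 fits only L (and all 7 values in {1, 2, 3, 4, 5, 6, 7} must be used), so L = 1.
The 6 still-open variables together cover exactly {2, 3, 4, 5, 6, 7} — 6 values for 6 variables — and 4 appears only in K's list, so K = 4.
The 2 variables I and M are confined to {2, 6}, which locks those values in; drop them from J, N, O.
J must be 7 (only option left). Remove 7 from N.
No further eliminations apply; M can still be any of 2, 6.

2, 6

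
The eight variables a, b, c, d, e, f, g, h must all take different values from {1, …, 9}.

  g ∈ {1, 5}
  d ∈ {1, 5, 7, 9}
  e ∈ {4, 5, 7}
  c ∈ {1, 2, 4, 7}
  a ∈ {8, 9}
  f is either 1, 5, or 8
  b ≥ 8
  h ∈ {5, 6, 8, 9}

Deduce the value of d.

Among the 8 variables, 2 fits only c (and all 8 values in {1, 2, 4, 5, 6, 7, 8, 9} must be used), so c = 2.
The 7 still-open variables together cover exactly {1, 4, 5, 6, 7, 8, 9} — 7 values for 7 variables — and 4 appears only in e's list, so e = 4.
The 6 still-open variables draw from only 6 values {1, 5, 6, 7, 8, 9}, so each is used; only h can be 6, hence h = 6.
The 5 still-open variables draw from only 5 values {1, 5, 7, 8, 9}, so each is used; only d can be 7, hence d = 7.

7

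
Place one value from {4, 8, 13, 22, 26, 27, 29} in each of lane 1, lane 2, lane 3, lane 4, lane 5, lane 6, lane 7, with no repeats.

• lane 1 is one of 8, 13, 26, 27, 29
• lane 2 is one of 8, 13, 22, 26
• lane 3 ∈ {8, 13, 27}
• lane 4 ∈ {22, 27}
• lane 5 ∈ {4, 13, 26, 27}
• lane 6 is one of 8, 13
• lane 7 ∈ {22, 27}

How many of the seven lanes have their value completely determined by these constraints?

3

Among the 7 variables, 4 fits only lane 5 (and all 7 values in {4, 8, 13, 22, 26, 27, 29} must be used), so lane 5 = 4.
Among the 6 still-open variables, 29 fits only lane 1 (and all 6 values in {8, 13, 22, 26, 27, 29} must be used), so lane 1 = 29.
The 5 still-open variables together cover exactly {8, 13, 22, 26, 27} — 5 values for 5 variables — and 26 appears only in lane 2's list, so lane 2 = 26.
The 2 variables lane 4 and lane 7 are confined to {22, 27}, which locks those values in; drop them from lane 3.
Determined: lane 1=29, lane 2=26, lane 5=4. The other lanes each still have more than one consistent value. That makes 3.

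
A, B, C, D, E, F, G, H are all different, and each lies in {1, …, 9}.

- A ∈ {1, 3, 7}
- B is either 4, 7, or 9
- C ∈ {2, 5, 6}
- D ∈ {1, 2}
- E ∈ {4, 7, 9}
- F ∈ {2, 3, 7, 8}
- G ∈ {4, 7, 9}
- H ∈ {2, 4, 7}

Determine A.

B, E, G between them cover only {4, 7, 9} — a naked triple. Remove those values from A, F, H.
H has just one choice, so H = 2. So C, D, F can't be 2.
That leaves D = 1. Strike 1 from A.
So A = 3.

3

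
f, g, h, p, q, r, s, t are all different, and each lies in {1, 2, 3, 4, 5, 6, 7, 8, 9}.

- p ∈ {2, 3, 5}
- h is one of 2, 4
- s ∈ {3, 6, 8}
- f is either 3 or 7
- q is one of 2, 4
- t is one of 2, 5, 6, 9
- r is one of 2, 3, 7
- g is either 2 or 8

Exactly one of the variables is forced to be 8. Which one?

g

Among the 8 variables, 9 fits only t (and all 8 values in {2, 3, 4, 5, 6, 7, 8, 9} must be used), so t = 9.
The 7 still-open variables draw from only 7 values {2, 3, 4, 5, 6, 7, 8}, so each is used; only p can be 5, hence p = 5.
The 6 still-open variables together cover exactly {2, 3, 4, 6, 7, 8} — 6 values for 6 variables — and 6 appears only in s's list, so s = 6.
The 5 still-open variables draw from only 5 values {2, 3, 4, 7, 8}, so each is used; only g can be 8, hence g = 8.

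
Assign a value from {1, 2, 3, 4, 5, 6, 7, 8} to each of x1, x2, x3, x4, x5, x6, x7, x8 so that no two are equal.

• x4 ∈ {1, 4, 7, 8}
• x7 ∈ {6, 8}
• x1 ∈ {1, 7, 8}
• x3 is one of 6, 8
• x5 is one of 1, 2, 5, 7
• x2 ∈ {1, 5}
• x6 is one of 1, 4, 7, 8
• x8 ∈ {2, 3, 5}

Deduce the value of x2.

5

The 8 variables together cover exactly {1, 2, 3, 4, 5, 6, 7, 8} — 8 values for 8 variables — and 3 appears only in x8's list, so x8 = 3.
The 7 still-open variables together cover exactly {1, 2, 4, 5, 6, 7, 8} — 7 values for 7 variables — and 2 appears only in x5's list, so x5 = 2.
The 6 still-open variables draw from only 6 values {1, 4, 5, 6, 7, 8}, so each is used; only x2 can be 5, hence x2 = 5.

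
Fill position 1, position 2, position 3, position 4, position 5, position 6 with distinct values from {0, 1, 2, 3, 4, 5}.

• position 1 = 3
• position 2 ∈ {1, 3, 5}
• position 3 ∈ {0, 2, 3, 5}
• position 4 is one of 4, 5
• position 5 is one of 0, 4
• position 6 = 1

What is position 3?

position 1 has just one choice, so position 1 = 3. Strike 3 from position 2, position 3.
That leaves position 6 = 1. Strike 1 from position 2.
position 2 must be 5 (only option left). Eliminate 5 elsewhere: position 3, position 4.
position 4 must be 4 (only option left). Remove 4 from position 5.
position 5 has just one choice, so position 5 = 0. Strike 0 from position 3.
So position 3 = 2.

2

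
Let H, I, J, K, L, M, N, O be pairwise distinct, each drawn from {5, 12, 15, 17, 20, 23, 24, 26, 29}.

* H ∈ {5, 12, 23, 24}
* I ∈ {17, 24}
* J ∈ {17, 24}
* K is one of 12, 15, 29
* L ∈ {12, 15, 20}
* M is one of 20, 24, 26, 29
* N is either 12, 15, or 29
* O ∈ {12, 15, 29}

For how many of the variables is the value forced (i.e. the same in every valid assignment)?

2

I and J between them cover only {17, 24} — a naked pair. Remove those values from H, M.
K, N, O between them cover only {12, 15, 29} — a naked triple. Remove those values from H, L, M.
That leaves L = 20. Remove 20 from M.
M's domain is down to {26}, so M = 26.
Determined: L=20, M=26. The other variables each still have more than one consistent value. That makes 2.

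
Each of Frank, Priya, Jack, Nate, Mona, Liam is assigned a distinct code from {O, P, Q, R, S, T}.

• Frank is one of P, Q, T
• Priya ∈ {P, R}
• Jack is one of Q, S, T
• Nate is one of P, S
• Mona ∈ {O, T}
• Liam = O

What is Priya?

Liam must be O (only option left). Remove O from Mona.
Mona has just one choice, so Mona = T. So Frank, Jack can't be T.
The 4 still-open variables together cover exactly {P, Q, R, S} — 4 values for 4 variables — and R appears only in Priya's list, so Priya = R.

R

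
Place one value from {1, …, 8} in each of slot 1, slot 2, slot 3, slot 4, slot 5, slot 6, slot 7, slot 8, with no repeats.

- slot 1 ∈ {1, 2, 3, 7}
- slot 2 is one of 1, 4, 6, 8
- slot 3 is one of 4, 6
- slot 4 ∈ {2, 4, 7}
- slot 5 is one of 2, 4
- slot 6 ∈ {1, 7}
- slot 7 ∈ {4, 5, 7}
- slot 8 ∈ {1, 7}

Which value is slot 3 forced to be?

The 8 variables together cover exactly {1, 2, 3, 4, 5, 6, 7, 8} — 8 values for 8 variables — and 3 appears only in slot 1's list, so slot 1 = 3.
Among the 7 still-open variables, 5 fits only slot 7 (and all 7 values in {1, 2, 4, 5, 6, 7, 8} must be used), so slot 7 = 5.
The 6 still-open variables draw from only 6 values {1, 2, 4, 6, 7, 8}, so each is used; only slot 2 can be 8, hence slot 2 = 8.
The 5 still-open variables draw from only 5 values {1, 2, 4, 6, 7}, so each is used; only slot 3 can be 6, hence slot 3 = 6.

6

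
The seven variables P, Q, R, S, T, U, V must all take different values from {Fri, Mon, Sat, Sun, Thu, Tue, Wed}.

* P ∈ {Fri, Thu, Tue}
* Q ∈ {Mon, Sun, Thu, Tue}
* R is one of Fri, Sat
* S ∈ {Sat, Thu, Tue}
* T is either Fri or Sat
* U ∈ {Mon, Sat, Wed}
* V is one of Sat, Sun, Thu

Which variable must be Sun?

The 7 variables draw from only 7 values {Fri, Mon, Sat, Sun, Thu, Tue, Wed}, so each is used; only U can be Wed, hence U = Wed.
The 6 still-open variables together cover exactly {Fri, Mon, Sat, Sun, Thu, Tue} — 6 values for 6 variables — and Mon appears only in Q's list, so Q = Mon.
The 5 still-open variables together cover exactly {Fri, Sat, Sun, Thu, Tue} — 5 values for 5 variables — and Sun appears only in V's list, so V = Sun.

V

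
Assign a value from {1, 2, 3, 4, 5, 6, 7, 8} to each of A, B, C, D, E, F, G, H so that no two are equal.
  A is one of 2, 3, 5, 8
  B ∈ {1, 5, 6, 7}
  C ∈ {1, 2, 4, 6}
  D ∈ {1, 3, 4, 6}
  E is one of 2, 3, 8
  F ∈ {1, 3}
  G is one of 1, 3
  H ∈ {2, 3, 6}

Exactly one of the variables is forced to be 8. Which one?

The 8 variables draw from only 8 values {1, 2, 3, 4, 5, 6, 7, 8}, so each is used; only B can be 7, hence B = 7.
Among the 7 still-open variables, 5 fits only A (and all 7 values in {1, 2, 3, 4, 5, 6, 8} must be used), so A = 5.
The 6 still-open variables draw from only 6 values {1, 2, 3, 4, 6, 8}, so each is used; only E can be 8, hence E = 8.

E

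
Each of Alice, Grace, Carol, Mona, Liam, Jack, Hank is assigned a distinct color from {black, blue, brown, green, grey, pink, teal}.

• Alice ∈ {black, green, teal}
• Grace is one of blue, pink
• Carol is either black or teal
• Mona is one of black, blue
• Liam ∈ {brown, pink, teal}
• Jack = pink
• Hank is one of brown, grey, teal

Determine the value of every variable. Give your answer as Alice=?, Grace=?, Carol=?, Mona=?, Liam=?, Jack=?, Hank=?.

Alice=green, Grace=blue, Carol=teal, Mona=black, Liam=brown, Jack=pink, Hank=grey

Jack's domain is down to {pink}, so Jack = pink. Remove pink from Grace, Liam.
Grace's domain is down to {blue}, so Grace = blue. Eliminate blue elsewhere: Mona.
Mona must be black (only option left). Strike black from Alice, Carol.
Carol must be teal (only option left). So Alice, Liam, Hank can't be teal.
Liam must be brown (only option left). Strike brown from Hank.
That leaves Hank = grey.
Alice must be green (only option left).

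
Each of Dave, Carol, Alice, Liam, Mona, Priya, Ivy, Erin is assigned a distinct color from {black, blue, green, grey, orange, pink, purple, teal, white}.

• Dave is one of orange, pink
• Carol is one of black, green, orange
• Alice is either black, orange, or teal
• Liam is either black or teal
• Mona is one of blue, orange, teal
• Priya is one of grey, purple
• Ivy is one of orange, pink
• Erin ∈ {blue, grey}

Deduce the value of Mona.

The 8 variables draw from only 8 values {black, blue, green, grey, orange, pink, purple, teal}, so each is used; only Carol can be green, hence Carol = green.
The 7 still-open variables together cover exactly {black, blue, grey, orange, pink, purple, teal} — 7 values for 7 variables — and purple appears only in Priya's list, so Priya = purple.
The 6 still-open variables draw from only 6 values {black, blue, grey, orange, pink, teal}, so each is used; only Erin can be grey, hence Erin = grey.
Among the 5 still-open variables, blue fits only Mona (and all 5 values in {black, blue, orange, pink, teal} must be used), so Mona = blue.

blue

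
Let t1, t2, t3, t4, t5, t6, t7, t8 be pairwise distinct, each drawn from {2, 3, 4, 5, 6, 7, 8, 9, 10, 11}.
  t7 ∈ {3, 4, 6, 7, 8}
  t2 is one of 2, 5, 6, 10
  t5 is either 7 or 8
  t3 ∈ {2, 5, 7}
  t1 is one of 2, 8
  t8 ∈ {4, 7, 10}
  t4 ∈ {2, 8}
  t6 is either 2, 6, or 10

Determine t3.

Among the 8 variables, 3 fits only t7 (and all 8 values in {2, 3, 4, 5, 6, 7, 8, 10} must be used), so t7 = 3.
The 7 still-open variables draw from only 7 values {2, 4, 5, 6, 7, 8, 10}, so each is used; only t8 can be 4, hence t8 = 4.
t1 and t4 share exactly the 2 values {2, 8}; by pigeonhole those values go to them, so strike 2, 8 from t2, t3, t5, t6.
t5's domain is down to {7}, so t5 = 7. So t3 can't be 7.
So t3 = 5.

5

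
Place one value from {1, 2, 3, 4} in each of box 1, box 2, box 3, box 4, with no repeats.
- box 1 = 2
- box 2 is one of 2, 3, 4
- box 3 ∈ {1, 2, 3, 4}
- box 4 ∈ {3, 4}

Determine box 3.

1

box 1 must be 2 (only option left). Strike 2 from box 2, box 3.
The 3 still-open variables together cover exactly {1, 3, 4} — 3 values for 3 variables — and 1 appears only in box 3's list, so box 3 = 1.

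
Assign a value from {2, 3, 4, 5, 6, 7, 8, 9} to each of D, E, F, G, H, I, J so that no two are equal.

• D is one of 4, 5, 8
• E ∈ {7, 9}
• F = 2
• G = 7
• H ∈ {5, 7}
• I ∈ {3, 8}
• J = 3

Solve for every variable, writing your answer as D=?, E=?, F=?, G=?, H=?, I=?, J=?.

D=4, E=9, F=2, G=7, H=5, I=8, J=3

F's domain is down to {2}, so F = 2.
G must be 7 (only option left). Strike 7 from E, H.
H's domain is down to {5}, so H = 5. Eliminate 5 elsewhere: D.
J must be 3 (only option left). Strike 3 from I.
E has just one choice, so E = 9.
That leaves I = 8. So D can't be 8.
That leaves D = 4.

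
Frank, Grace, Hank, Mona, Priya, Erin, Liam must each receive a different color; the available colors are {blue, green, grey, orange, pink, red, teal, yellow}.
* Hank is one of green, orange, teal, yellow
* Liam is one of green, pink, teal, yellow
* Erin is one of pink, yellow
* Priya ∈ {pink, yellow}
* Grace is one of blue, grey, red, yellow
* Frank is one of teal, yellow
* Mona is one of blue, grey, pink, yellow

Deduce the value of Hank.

orange

Priya and Erin between them cover only {pink, yellow} — a naked pair. Remove those values from Frank, Grace, Hank, Mona, Liam.
Frank must be teal (only option left). So Hank, Liam can't be teal.
Liam must be green (only option left). So Hank can't be green.
So Hank = orange.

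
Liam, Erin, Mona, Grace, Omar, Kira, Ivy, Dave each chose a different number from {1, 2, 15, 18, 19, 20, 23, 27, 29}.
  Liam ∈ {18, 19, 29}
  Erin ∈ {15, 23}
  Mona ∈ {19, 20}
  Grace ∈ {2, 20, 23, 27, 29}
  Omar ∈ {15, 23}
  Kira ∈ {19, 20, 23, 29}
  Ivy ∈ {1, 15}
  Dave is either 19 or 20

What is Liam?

Erin and Omar between them cover only {15, 23} — a naked pair. Remove those values from Grace, Kira, Ivy.
Ivy's domain is down to {1}, so Ivy = 1.
Mona and Dave between them cover only {19, 20} — a naked pair. Remove those values from Liam, Grace, Kira.
Kira's domain is down to {29}, so Kira = 29. Remove 29 from Liam, Grace.
So Liam = 18.

18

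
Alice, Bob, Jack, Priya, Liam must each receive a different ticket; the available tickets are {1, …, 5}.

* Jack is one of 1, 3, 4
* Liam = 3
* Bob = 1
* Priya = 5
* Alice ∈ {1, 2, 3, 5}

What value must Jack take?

Bob must be 1 (only option left). Remove 1 from Alice, Jack.
Priya has just one choice, so Priya = 5. So Alice can't be 5.
That leaves Liam = 3. Eliminate 3 elsewhere: Alice, Jack.
So Jack = 4.

4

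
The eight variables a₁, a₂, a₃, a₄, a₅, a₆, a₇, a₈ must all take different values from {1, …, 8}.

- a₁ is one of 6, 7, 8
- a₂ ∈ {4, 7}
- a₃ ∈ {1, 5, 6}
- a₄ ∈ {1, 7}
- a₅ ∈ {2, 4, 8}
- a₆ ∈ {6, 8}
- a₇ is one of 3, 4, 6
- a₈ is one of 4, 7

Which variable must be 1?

a₄

Among the 8 variables, 2 fits only a₅ (and all 8 values in {1, 2, 3, 4, 5, 6, 7, 8} must be used), so a₅ = 2.
The 7 still-open variables together cover exactly {1, 3, 4, 5, 6, 7, 8} — 7 values for 7 variables — and 3 appears only in a₇'s list, so a₇ = 3.
The 6 still-open variables together cover exactly {1, 4, 5, 6, 7, 8} — 6 values for 6 variables — and 5 appears only in a₃'s list, so a₃ = 5.
Among the 5 still-open variables, 1 fits only a₄ (and all 5 values in {1, 4, 6, 7, 8} must be used), so a₄ = 1.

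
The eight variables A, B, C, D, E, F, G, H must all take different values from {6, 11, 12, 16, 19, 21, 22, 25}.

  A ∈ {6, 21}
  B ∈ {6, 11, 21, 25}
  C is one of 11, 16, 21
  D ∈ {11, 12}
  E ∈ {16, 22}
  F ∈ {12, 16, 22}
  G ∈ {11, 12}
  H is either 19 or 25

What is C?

21

The 8 variables draw from only 8 values {6, 11, 12, 16, 19, 21, 22, 25}, so each is used; only H can be 19, hence H = 19.
The 7 still-open variables draw from only 7 values {6, 11, 12, 16, 21, 22, 25}, so each is used; only B can be 25, hence B = 25.
The 6 still-open variables together cover exactly {6, 11, 12, 16, 21, 22} — 6 values for 6 variables — and 6 appears only in A's list, so A = 6.
Among the 5 still-open variables, 21 fits only C (and all 5 values in {11, 12, 16, 21, 22} must be used), so C = 21.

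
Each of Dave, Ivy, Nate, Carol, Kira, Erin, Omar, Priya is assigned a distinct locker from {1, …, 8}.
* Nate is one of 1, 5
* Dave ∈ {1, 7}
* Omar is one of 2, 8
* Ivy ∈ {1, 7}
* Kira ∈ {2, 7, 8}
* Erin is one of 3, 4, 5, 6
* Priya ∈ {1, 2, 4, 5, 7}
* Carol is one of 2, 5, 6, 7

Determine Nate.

5

The 8 variables draw from only 8 values {1, 2, 3, 4, 5, 6, 7, 8}, so each is used; only Erin can be 3, hence Erin = 3.
The 7 still-open variables together cover exactly {1, 2, 4, 5, 6, 7, 8} — 7 values for 7 variables — and 4 appears only in Priya's list, so Priya = 4.
Among the 6 still-open variables, 6 fits only Carol (and all 6 values in {1, 2, 5, 6, 7, 8} must be used), so Carol = 6.
The 5 still-open variables draw from only 5 values {1, 2, 5, 7, 8}, so each is used; only Nate can be 5, hence Nate = 5.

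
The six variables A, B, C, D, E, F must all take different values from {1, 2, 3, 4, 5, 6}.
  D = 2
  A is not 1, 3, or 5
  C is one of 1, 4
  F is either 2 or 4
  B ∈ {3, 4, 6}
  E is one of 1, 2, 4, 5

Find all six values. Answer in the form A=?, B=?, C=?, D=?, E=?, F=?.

D's domain is down to {2}, so D = 2. Eliminate 2 elsewhere: A, E, F.
F must be 4 (only option left). Eliminate 4 elsewhere: A, B, C, E.
That leaves A = 6. Strike 6 from B.
B must be 3 (only option left).
That leaves C = 1. Strike 1 from E.
That leaves E = 5.

A=6, B=3, C=1, D=2, E=5, F=4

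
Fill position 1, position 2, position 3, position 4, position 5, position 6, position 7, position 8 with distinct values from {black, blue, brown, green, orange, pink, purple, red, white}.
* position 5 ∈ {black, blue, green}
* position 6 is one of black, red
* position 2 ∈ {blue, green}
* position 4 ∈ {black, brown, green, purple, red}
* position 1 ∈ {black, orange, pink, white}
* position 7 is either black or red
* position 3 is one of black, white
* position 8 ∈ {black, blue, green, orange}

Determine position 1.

position 6 and position 7 share exactly the 2 values {black, red}; by pigeonhole those values go to them, so strike black, red from position 1, position 3, position 4, position 5, position 8.
position 3's domain is down to {white}, so position 3 = white. Eliminate white elsewhere: position 1.
The 2 variables position 2 and position 5 are confined to {blue, green}, which locks those values in; drop them from position 4, position 8.
position 8 has just one choice, so position 8 = orange. Eliminate orange elsewhere: position 1.
So position 1 = pink.

pink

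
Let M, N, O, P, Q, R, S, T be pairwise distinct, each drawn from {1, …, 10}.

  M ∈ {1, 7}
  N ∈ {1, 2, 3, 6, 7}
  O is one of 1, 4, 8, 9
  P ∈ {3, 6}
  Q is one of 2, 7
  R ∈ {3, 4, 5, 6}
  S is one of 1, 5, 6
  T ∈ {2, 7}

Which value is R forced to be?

Q and T between them cover only {2, 7} — a naked pair. Remove those values from M, N.
M has just one choice, so M = 1. Strike 1 from N, O, S.
N and P between them cover only {3, 6} — a naked pair. Remove those values from R, S.
S has just one choice, so S = 5. Eliminate 5 elsewhere: R.
So R = 4.

4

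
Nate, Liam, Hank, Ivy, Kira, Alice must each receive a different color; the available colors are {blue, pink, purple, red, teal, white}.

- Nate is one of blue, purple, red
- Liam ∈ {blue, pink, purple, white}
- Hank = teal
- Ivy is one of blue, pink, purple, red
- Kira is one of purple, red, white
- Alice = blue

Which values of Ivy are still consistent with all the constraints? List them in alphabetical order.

pink, purple, red

Hank must be teal (only option left).
Alice must be blue (only option left). Remove blue from Nate, Liam, Ivy.
No further eliminations apply; Ivy can still be any of pink, purple, red.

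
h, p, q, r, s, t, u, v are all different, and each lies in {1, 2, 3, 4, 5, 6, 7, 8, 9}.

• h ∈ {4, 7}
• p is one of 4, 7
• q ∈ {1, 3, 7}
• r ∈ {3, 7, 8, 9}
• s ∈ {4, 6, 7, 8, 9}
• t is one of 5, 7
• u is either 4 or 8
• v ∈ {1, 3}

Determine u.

8

The 8 variables together cover exactly {1, 3, 4, 5, 6, 7, 8, 9} — 8 values for 8 variables — and 5 appears only in t's list, so t = 5.
The 7 still-open variables together cover exactly {1, 3, 4, 6, 7, 8, 9} — 7 values for 7 variables — and 6 appears only in s's list, so s = 6.
The 6 still-open variables together cover exactly {1, 3, 4, 7, 8, 9} — 6 values for 6 variables — and 9 appears only in r's list, so r = 9.
Among the 5 still-open variables, 8 fits only u (and all 5 values in {1, 3, 4, 7, 8} must be used), so u = 8.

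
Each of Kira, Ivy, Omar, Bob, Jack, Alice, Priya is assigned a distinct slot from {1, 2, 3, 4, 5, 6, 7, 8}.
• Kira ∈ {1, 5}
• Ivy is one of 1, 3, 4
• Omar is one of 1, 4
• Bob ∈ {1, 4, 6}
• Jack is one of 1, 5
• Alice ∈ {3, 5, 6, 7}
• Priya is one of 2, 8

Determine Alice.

7

Kira and Jack share exactly the 2 values {1, 5}; by pigeonhole those values go to them, so strike 1, 5 from Ivy, Omar, Bob, Alice.
Omar has just one choice, so Omar = 4. Remove 4 from Ivy, Bob.
Bob has just one choice, so Bob = 6. So Alice can't be 6.
That leaves Ivy = 3. So Alice can't be 3.
So Alice = 7.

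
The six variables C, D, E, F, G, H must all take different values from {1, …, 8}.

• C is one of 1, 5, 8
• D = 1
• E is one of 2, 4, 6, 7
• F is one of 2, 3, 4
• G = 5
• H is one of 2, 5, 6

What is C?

D's domain is down to {1}, so D = 1. So C can't be 1.
That leaves G = 5. So C, H can't be 5.
So C = 8.

8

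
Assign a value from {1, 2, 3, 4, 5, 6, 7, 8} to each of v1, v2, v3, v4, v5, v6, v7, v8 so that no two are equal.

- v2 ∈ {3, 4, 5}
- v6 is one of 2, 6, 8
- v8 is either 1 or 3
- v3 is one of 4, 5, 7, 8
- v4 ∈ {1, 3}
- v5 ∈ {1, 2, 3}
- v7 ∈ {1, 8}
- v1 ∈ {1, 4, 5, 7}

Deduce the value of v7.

8

The 8 variables draw from only 8 values {1, 2, 3, 4, 5, 6, 7, 8}, so each is used; only v6 can be 6, hence v6 = 6.
The 7 still-open variables draw from only 7 values {1, 2, 3, 4, 5, 7, 8}, so each is used; only v5 can be 2, hence v5 = 2.
v4 and v8 share exactly the 2 values {1, 3}; by pigeonhole those values go to them, so strike 1, 3 from v1, v2, v7.
So v7 = 8.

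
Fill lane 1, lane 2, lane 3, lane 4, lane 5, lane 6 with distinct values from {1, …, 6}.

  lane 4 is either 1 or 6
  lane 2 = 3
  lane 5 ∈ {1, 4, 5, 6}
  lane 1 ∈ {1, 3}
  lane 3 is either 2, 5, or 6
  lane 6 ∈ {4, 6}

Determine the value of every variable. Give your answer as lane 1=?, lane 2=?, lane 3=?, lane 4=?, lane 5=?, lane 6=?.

lane 2's domain is down to {3}, so lane 2 = 3. So lane 1 can't be 3.
lane 1 has just one choice, so lane 1 = 1. Strike 1 from lane 4, lane 5.
lane 4's domain is down to {6}, so lane 4 = 6. Remove 6 from lane 3, lane 5, lane 6.
That leaves lane 6 = 4. Eliminate 4 elsewhere: lane 5.
lane 5 has just one choice, so lane 5 = 5. Remove 5 from lane 3.
lane 3's domain is down to {2}, so lane 3 = 2.

lane 1=1, lane 2=3, lane 3=2, lane 4=6, lane 5=5, lane 6=4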